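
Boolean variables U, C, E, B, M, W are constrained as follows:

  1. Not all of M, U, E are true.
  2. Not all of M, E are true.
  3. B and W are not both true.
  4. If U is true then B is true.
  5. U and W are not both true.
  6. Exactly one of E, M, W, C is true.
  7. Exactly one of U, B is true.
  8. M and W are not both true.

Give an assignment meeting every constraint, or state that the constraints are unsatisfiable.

U = False, C = False, E = True, B = True, M = False, W = False

  (1) {M, U, E}: 1/3 true — not all ✓
  (2) {M, E}: 1/2 true — not all ✓
  (3) B=T, W=F — not both ✓
  (4) U=F ⇒ B: vacuous ✓
  (5) U=F, W=F — not both ✓
  (6) {E, M, W, C}: 1 true — exactly one ✓
  (7) {U, B}: 1 true — exactly one ✓
  (8) M=F, W=F — not both ✓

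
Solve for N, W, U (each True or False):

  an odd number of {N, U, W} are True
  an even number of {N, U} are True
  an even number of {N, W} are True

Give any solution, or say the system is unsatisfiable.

N = True, W = True, U = True

{N, U, W}: 3 true → odd ✓
{N, U}: 2 true → even ✓
{N, W}: 2 true → even ✓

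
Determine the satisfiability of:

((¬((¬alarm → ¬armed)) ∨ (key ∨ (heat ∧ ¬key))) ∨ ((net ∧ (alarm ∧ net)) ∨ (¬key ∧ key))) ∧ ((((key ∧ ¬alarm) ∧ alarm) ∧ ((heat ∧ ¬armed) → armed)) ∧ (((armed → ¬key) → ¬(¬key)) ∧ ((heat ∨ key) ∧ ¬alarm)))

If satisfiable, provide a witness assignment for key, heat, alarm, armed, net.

Unsatisfiable — no assignment works.

Case alarm = True: the conjunct ¬alarm is False.
Case alarm = False: the conjunct alarm is False.
Both cases fail — unsatisfiable.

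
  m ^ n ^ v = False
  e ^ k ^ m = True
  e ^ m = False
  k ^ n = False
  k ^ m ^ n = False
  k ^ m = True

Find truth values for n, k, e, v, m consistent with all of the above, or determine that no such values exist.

n: True; k: True; e: False; v: True; m: False

m ^ n ^ v = F ^ T ^ T = False ✓
e ^ k ^ m = F ^ T ^ F = True ✓
e ^ m = F ^ F = False ✓
k ^ n = T ^ T = False ✓
k ^ m ^ n = T ^ F ^ T = False ✓
k ^ m = T ^ F = True ✓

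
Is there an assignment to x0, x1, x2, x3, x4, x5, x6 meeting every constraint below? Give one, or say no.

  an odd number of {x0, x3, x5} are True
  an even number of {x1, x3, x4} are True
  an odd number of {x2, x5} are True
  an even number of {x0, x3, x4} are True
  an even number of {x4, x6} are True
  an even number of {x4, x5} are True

Adding constraints 1, 4, 6 mod 2: every variable appears an even number of times on the left, so the left side is 0.
But the right sides sum to 1 (mod 2). 0 ≠ 1 — the system is inconsistent.

Unsatisfiable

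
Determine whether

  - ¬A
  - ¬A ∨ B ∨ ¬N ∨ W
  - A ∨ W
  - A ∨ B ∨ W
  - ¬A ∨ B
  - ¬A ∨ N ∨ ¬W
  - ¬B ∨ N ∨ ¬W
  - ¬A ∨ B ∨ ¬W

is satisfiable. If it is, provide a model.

Unit clause (¬A) forces A = False.
In (A ∨ W) only W is left, so W = True.
Set N = True.
Set B = True.
Check each clause:
  (¬A): ¬A holds.
  (¬A ∨ B ∨ ¬N ∨ W): ¬A holds.
  (A ∨ W): W holds.
  (A ∨ B ∨ W): B holds.
  (¬A ∨ B): ¬A holds.
  (¬A ∨ N ∨ ¬W): ¬A holds.
  (¬B ∨ N ∨ ¬W): N holds.
  (¬A ∨ B ∨ ¬W): ¬A holds.
All clauses satisfied.

N = True, W = True, A = False, B = True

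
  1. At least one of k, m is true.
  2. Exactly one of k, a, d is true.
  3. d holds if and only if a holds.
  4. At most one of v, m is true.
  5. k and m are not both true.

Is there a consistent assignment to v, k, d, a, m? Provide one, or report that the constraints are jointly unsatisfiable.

v = True, k = True, d = False, a = False, m = False

  (1) {k, m}: 1 true — at least one ✓
  (2) {k, a, d}: 1 true — exactly one ✓
  (3) d=F, a=F — same ✓
  (4) {v, m}: 1 true — at most one ✓
  (5) k=T, m=F — not both ✓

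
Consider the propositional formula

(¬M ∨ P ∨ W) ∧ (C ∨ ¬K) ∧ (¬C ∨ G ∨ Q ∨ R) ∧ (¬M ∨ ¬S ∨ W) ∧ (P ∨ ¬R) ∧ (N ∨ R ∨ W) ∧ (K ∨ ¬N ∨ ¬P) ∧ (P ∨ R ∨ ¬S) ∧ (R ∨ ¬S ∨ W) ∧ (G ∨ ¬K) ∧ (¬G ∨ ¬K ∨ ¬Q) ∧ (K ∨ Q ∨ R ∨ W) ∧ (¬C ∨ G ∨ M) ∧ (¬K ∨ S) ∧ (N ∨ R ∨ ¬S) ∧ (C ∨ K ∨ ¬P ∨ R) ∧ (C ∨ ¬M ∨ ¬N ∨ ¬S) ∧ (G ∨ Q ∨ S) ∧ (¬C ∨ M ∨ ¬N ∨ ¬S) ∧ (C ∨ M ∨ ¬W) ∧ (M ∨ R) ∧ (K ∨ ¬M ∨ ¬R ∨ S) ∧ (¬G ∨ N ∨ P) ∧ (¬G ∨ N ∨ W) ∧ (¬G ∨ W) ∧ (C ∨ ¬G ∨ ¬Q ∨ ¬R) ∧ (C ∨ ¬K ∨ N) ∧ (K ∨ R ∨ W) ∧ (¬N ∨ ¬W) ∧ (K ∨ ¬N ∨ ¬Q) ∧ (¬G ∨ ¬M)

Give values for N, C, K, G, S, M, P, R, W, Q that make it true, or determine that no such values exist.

N=F; C=T; K=F; G=T; S=F; M=F; P=T; R=T; W=T; Q=F

Set N = False.
Set C = True.
Set K = False.
Set G = True.
  then (¬G ∨ N ∨ P) forces P = True.
  then (¬G ∨ N ∨ W) forces W = True.
  then (¬G ∨ ¬M) forces M = False.
  then (M ∨ R) forces R = True.
Set S = False.
Set Q = False.
All clauses satisfied.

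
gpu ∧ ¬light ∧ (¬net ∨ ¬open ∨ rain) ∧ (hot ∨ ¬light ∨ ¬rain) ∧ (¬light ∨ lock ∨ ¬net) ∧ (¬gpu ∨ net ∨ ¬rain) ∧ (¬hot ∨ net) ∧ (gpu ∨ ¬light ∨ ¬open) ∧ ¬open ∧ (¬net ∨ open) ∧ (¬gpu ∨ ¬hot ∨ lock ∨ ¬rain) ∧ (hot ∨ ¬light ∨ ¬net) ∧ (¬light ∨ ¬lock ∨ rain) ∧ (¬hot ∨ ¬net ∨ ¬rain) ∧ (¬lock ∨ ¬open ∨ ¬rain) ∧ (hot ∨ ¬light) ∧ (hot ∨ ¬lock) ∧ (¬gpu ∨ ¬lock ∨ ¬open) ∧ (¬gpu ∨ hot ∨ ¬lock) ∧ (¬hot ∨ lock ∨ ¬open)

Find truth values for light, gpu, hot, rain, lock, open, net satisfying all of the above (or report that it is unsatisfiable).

light = False, gpu = True, hot = False, rain = False, lock = False, open = False, net = False

Unit clause (gpu) forces gpu = True.
Unit clause (¬light) forces light = False.
Unit clause (¬open) forces open = False.
In (¬net ∨ open) only ¬net is left, so net = False.
In (¬gpu ∨ net ∨ ¬rain) only ¬rain is left, so rain = False.
In (¬hot ∨ net) only ¬hot is left, so hot = False.
In (hot ∨ ¬lock) only ¬lock is left, so lock = False.
All clauses satisfied.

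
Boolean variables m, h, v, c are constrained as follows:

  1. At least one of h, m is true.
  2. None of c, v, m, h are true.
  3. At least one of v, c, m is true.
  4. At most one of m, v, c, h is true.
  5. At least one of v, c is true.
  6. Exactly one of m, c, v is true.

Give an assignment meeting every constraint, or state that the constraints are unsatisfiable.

UNSATISFIABLE

Case v = True:
  Constraint (2) is violated (v=T) — contradiction.
Case v = False:
  (2) forces c = False.
  Constraint (5) is violated (v=F, c=F) — contradiction.
Both cases fail — unsatisfiable.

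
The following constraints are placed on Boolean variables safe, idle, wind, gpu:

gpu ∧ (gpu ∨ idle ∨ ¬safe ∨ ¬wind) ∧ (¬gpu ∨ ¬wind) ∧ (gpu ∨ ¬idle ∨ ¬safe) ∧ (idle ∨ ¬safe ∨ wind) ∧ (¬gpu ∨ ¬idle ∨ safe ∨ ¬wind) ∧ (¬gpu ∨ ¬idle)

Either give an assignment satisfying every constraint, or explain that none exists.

Unit clause (gpu) forces gpu = True.
In (¬gpu ∨ ¬wind) only ¬wind is left, so wind = False.
In (¬gpu ∨ ¬idle) only ¬idle is left, so idle = False.
In (idle ∨ ¬safe ∨ wind) only ¬safe is left, so safe = False.
All clauses satisfied.

safe = False; idle = False; wind = False; gpu = True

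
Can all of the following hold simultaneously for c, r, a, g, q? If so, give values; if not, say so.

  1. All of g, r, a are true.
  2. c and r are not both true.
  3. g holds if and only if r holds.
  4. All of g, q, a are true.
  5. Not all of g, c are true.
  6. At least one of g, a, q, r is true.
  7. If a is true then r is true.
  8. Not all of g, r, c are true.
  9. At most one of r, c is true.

c=F, r=T, a=T, g=T, q=T

  (1) {g, r, a}: all 3 true ✓
  (2) c=F, r=T — not both ✓
  (3) g=T, r=T — same ✓
  (4) {g, q, a}: all 3 true ✓
  (5) {g, c}: 1/2 true — not all ✓
  (6) {g, a, q, r}: 4 true — at least one ✓
  (7) a=T ⇒ r: T ✓
  (8) {g, r, c}: 2/3 true — not all ✓
  (9) {r, c}: 1 true — at most one ✓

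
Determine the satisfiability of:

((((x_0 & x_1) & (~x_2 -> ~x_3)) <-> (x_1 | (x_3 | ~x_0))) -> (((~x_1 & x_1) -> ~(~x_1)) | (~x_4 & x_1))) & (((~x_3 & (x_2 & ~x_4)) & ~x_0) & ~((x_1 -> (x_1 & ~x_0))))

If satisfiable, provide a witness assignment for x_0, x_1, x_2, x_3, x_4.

UNSATISFIABLE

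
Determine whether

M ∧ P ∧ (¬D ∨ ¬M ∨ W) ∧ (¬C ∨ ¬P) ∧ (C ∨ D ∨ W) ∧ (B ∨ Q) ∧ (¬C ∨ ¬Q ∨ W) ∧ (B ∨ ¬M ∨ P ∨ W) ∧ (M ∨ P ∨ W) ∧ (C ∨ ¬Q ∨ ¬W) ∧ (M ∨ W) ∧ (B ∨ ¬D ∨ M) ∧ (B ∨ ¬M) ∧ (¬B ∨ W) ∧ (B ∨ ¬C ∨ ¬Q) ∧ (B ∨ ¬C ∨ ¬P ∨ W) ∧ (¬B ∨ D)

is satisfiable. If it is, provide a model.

Unit clause (M) forces M = True.
Unit clause (P) forces P = True.
In (¬C ∨ ¬P) only ¬C is left, so C = False.
In (B ∨ ¬M) only B is left, so B = True.
In (¬B ∨ W) only W is left, so W = True.
In (¬B ∨ D) only D is left, so D = True.
In (C ∨ ¬Q ∨ ¬W) only ¬Q is left, so Q = False.
All clauses satisfied.

B: True, Q: False, P: True, W: True, M: True, D: True, C: False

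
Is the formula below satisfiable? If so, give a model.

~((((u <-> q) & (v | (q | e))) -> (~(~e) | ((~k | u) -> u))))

e = False, v = True, u = False, k = False, q = False

  ~((((u <-> q) & (v | (q | e))) -> (~(~e) | ((~k | u) -> u)))) = True
    ((u <-> q) & (v | (q | e))) -> (~(~e) | ((~k | u) -> u)) = False
      (u <-> q) & (v | (q | e)) = True
        u <-> q = True
        v | (q | e) = True
          q | e = False
      ~(~e) | ((~k | u) -> u) = False
        ~(~e) = False
          ~e = True
        (~k | u) -> u = False
          ~k | u = True
            ~k = True
The formula evaluates to True.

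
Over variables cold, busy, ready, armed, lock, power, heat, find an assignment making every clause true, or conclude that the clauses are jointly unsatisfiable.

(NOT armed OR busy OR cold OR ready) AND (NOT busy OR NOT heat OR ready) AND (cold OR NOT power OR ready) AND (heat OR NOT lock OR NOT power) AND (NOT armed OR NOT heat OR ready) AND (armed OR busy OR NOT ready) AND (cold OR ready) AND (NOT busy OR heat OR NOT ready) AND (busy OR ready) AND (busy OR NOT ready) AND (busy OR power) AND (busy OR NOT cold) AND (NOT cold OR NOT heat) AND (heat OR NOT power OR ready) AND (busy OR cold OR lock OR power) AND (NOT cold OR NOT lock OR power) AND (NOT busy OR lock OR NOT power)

Set cold = False.
  then (cold OR ready) forces ready = True.
  then (busy OR NOT ready) forces busy = True.
  then (NOT busy OR heat OR NOT ready) forces heat = True.
Set armed = True.
Set lock = True.
Set power = False.
All clauses satisfied.

cold = False, busy = True, ready = True, armed = True, lock = True, power = False, heat = True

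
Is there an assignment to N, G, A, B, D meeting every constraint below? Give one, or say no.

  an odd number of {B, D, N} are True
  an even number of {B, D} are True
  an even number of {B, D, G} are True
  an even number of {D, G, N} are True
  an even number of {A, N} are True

N=T; G=F; A=T; B=T; D=T

{B, D, N}: 3 true → odd ✓
{B, D}: 2 true → even ✓
{B, D, G}: 2 true → even ✓
{D, G, N}: 2 true → even ✓
{A, N}: 2 true → even ✓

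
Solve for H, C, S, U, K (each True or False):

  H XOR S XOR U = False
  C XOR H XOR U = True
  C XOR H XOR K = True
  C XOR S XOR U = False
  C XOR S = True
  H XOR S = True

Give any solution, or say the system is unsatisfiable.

H = False; C = False; S = True; U = True; K = True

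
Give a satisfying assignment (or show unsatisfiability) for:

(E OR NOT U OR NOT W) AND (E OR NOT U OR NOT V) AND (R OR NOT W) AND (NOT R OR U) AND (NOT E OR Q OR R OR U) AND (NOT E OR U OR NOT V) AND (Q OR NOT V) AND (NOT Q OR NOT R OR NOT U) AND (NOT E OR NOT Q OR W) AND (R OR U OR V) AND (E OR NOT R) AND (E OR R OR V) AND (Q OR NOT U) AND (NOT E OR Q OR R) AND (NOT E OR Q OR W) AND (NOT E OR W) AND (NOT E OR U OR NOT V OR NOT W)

Set V = True.
  then (Q OR NOT V) forces Q = True.
Try E = True:
  (NOT E OR U OR NOT V) forces U = True.
  (NOT Q OR NOT R OR NOT U) forces R = False.
  (R OR NOT W) forces W = False.
  clause (NOT E OR NOT Q OR W) is falsified — backtrack.
So E = False.
  then (E OR NOT U OR NOT V) forces U = False.
  then (NOT R OR U) forces R = False.
  then (R OR NOT W) forces W = False.
All clauses satisfied.

V: True, E: False, R: False, Q: True, W: False, U: False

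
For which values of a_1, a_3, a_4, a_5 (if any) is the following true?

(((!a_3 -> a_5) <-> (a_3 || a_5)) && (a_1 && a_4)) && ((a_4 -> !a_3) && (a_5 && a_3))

Case a_3 = True: the formula simplifies to (a_1 && a_4) && (!a_4 && a_5).
  a_4 = True: the conjunct !a_4 is False.
  a_4 = False: the conjunct a_4 is False.
Case a_3 = False: the conjunct a_3 is False.
Both cases fail — unsatisfiable.

The formula is unsatisfiable.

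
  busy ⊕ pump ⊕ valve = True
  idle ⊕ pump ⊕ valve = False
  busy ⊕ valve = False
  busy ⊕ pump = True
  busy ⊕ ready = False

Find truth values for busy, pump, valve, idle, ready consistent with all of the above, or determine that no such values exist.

busy=F, pump=T, valve=F, idle=T, ready=F

busy ⊕ pump ⊕ valve = F ⊕ T ⊕ F = True ✓
idle ⊕ pump ⊕ valve = T ⊕ T ⊕ F = False ✓
busy ⊕ valve = F ⊕ F = False ✓
busy ⊕ pump = F ⊕ T = True ✓
busy ⊕ ready = F ⊕ F = False ✓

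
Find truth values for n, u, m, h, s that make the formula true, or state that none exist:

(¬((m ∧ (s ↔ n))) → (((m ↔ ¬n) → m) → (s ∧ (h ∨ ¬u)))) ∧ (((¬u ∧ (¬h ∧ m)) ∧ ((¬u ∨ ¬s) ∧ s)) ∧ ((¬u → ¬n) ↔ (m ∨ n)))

n = False, u = False, m = True, h = False, s = True

  ¬((m ∧ (s ↔ n))) → (((m ↔ ¬n) → m) → (s ∧ (h ∨ ¬u))) = True
    ¬((m ∧ (s ↔ n))) = True
      m ∧ (s ↔ n) = False
        s ↔ n = False
    ((m ↔ ¬n) → m) → (s ∧ (h ∨ ¬u)) = True
      (m ↔ ¬n) → m = True
        m ↔ ¬n = True
          ¬n = True
      s ∧ (h ∨ ¬u) = True
        h ∨ ¬u = True
          ¬u = True
  ((¬u ∧ (¬h ∧ m)) ∧ ((¬u ∨ ¬s) ∧ s)) ∧ ((¬u → ¬n) ↔ (m ∨ n)) = True
    (¬u ∧ (¬h ∧ m)) ∧ ((¬u ∨ ¬s) ∧ s) = True
      ¬u ∧ (¬h ∧ m) = True
        ¬u = True
        ¬h ∧ m = True
          ¬h = True
      (¬u ∨ ¬s) ∧ s = True
        ¬u ∨ ¬s = True
          ¬u = True
          ¬s = False
    (¬u → ¬n) ↔ (m ∨ n) = True
      ¬u → ¬n = True
        ¬u = True
        ¬n = True
      m ∨ n = True
Both conjuncts True, so the formula holds.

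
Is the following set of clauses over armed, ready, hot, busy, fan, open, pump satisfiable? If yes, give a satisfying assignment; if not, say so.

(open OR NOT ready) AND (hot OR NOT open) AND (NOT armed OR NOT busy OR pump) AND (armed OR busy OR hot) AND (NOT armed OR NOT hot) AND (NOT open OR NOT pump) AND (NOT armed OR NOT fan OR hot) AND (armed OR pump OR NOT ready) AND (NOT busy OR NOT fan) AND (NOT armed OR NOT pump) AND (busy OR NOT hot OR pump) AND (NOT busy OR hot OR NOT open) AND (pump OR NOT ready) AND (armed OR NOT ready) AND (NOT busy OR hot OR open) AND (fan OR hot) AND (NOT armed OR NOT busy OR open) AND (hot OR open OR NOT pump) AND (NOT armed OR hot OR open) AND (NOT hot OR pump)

Try armed = True:
  (NOT armed OR NOT hot) forces hot = False.
  (hot OR NOT open) forces open = False.
  clause (NOT armed OR hot OR open) is falsified — backtrack.
So armed = False.
  then (armed OR NOT ready) forces ready = False.
Set hot = True.
  then (NOT hot OR pump) forces pump = True.
  then (NOT open OR NOT pump) forces open = False.
Set busy = True.
  then (NOT busy OR NOT fan) forces fan = False.
All clauses satisfied.

armed=F, ready=F, hot=T, busy=T, fan=F, open=F, pump=T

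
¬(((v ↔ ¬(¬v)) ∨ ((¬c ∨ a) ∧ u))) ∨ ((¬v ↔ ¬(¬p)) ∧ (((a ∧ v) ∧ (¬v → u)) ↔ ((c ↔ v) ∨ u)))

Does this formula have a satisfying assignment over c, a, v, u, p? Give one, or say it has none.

c = False, a = True, v = True, u = True, p = False

  ¬(((v ↔ ¬(¬v)) ∨ ((¬c ∨ a) ∧ u))) ∨ ((¬v ↔ ¬(¬p)) ∧ (((a ∧ v) ∧ (¬v → u)) ↔ ((c ↔ v) ∨ u))) = True
    ¬(((v ↔ ¬(¬v)) ∨ ((¬c ∨ a) ∧ u))) = False
      (v ↔ ¬(¬v)) ∨ ((¬c ∨ a) ∧ u) = True
        v ↔ ¬(¬v) = True
          ¬(¬v) = True
            ¬v = False
        (¬c ∨ a) ∧ u = True
          ¬c ∨ a = True
            ¬c = True
    (¬v ↔ ¬(¬p)) ∧ (((a ∧ v) ∧ (¬v → u)) ↔ ((c ↔ v) ∨ u)) = True
      ¬v ↔ ¬(¬p) = True
        ¬v = False
        ¬(¬p) = False
          ¬p = True
      ((a ∧ v) ∧ (¬v → u)) ↔ ((c ↔ v) ∨ u) = True
        (a ∧ v) ∧ (¬v → u) = True
          a ∧ v = True
          ¬v → u = True
            ¬v = False
        (c ↔ v) ∨ u = True
          c ↔ v = False
The formula evaluates to True.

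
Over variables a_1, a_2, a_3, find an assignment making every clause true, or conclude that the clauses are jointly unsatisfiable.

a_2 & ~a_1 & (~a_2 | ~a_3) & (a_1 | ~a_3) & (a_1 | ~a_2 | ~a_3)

a_1: False, a_2: True, a_3: False

Unit clause (a_2) forces a_2 = True.
Unit clause (~a_1) forces a_1 = False.
In (~a_2 | ~a_3) only ~a_3 is left, so a_3 = False.
All clauses satisfied.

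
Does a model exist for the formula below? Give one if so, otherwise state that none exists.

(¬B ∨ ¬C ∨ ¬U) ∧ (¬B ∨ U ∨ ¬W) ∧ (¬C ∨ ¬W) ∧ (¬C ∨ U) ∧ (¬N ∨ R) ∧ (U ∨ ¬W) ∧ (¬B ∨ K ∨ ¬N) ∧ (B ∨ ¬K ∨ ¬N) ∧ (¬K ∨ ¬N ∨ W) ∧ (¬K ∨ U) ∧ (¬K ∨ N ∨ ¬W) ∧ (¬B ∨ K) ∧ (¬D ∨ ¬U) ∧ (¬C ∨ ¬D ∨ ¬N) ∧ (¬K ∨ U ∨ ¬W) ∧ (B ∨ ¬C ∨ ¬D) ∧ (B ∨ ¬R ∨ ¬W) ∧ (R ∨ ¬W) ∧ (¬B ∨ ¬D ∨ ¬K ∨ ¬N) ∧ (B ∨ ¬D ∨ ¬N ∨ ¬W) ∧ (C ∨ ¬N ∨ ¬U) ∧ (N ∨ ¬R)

N = False, B = False, C = False, W = False, R = False, K = False, U = True, D = False

Set N = False.
  then (N ∨ ¬R) forces R = False.
  then (R ∨ ¬W) forces W = False.
Set B = False.
Set C = False.
Set K = False.
Set U = True.
  then (¬D ∨ ¬U) forces D = False.
All clauses satisfied.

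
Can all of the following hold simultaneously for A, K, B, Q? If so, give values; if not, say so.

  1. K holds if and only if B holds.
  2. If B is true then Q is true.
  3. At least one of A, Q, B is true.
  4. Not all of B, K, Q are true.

A: False; K: False; B: False; Q: True

  (1) K=F, B=F — same ✓
  (2) B=F ⇒ Q: vacuous ✓
  (3) {A, Q, B}: 1 true — at least one ✓
  (4) {B, K, Q}: 1/3 true — not all ✓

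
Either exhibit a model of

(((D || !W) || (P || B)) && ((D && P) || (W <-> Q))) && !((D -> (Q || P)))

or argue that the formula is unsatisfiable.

Q: False, B: False, D: True, P: False, W: False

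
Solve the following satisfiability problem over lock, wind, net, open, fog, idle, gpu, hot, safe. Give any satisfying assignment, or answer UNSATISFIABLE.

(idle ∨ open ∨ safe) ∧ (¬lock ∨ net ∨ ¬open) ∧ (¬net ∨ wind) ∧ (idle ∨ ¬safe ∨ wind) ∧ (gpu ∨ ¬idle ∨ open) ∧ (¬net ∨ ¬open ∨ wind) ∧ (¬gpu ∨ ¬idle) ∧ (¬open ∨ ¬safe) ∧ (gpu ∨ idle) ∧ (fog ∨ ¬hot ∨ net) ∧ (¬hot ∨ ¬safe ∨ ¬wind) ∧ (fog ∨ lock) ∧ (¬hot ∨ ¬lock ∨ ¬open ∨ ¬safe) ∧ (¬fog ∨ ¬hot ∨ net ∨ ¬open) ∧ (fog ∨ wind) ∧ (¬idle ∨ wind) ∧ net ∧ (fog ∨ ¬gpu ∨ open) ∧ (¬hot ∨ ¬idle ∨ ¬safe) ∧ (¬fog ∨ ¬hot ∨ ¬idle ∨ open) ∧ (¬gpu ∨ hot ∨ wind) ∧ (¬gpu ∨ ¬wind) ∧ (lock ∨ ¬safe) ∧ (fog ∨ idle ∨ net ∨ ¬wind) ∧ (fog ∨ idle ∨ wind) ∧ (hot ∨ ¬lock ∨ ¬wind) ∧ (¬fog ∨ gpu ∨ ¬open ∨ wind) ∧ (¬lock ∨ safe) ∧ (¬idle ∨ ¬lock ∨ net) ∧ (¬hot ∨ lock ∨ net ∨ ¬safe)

Unit clause (net) forces net = True.
In (¬net ∨ wind) only wind is left, so wind = True.
In (¬gpu ∨ ¬wind) only ¬gpu is left, so gpu = False.
In (gpu ∨ idle) only idle is left, so idle = True.
In (gpu ∨ ¬idle ∨ open) only open is left, so open = True.
In (¬open ∨ ¬safe) only ¬safe is left, so safe = False.
In (¬lock ∨ safe) only ¬lock is left, so lock = False.
In (fog ∨ lock) only fog is left, so fog = True.
Set hot = False.
All clauses satisfied.

lock = False; wind = True; net = True; open = True; fog = True; idle = True; gpu = False; hot = False; safe = False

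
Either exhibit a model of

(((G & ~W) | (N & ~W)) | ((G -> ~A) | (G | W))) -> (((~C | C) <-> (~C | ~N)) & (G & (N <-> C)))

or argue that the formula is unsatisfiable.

W = False, N = False, G = True, C = False, A = True

  (((G & ~W) | (N & ~W)) | ((G -> ~A) | (G | W))) -> (((~C | C) <-> (~C | ~N)) & (G & (N <-> C))) = True
    ((G & ~W) | (N & ~W)) | ((G -> ~A) | (G | W)) = True
      (G & ~W) | (N & ~W) = True
        G & ~W = True
          ~W = True
        N & ~W = False
          ~W = True
      (G -> ~A) | (G | W) = True
        G -> ~A = False
          ~A = False
        G | W = True
    ((~C | C) <-> (~C | ~N)) & (G & (N <-> C)) = True
      (~C | C) <-> (~C | ~N) = True
        ~C | C = True
          ~C = True
        ~C | ~N = True
          ~C = True
          ~N = True
      G & (N <-> C) = True
        N <-> C = True
The formula evaluates to True.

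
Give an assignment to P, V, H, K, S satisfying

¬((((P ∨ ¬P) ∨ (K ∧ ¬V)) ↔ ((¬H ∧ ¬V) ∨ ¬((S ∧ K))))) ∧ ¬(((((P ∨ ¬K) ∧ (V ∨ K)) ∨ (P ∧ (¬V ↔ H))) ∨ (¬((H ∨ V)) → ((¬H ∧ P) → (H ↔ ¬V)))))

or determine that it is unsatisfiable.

UNSATISFIABLE

Case P = True: the formula simplifies to ¬(((¬H ∧ ¬V) ∨ ¬((S ∧ K)))) ∧ ¬((((V ∨ K) ∨ (¬V ↔ H)) ∨ (¬((H ∨ V)) → (¬H → (H ↔ ¬V))))).
  K = True: the conjunct ¬((((V ∨ K) ∨ (¬V ↔ H)) ∨ (¬((H ∨ V)) → (¬H → (H ↔ ¬V))))) becomes ¬((True ∨ (¬((H ∨ V)) → (¬H → (H ↔ ¬V))))) = False.
  K = False: the conjunct ¬(((¬H ∧ ¬V) ∨ ¬((S ∧ K)))) becomes ¬(((¬H ∧ ¬V) ∨ True)) = False.
Case P = False: the conjunct ¬(((((P ∨ ¬K) ∧ (V ∨ K)) ∨ (P ∧ (¬V ↔ H))) ∨ (¬((H ∨ V)) → ((¬H ∧ P) → (H ↔ ¬V))))) becomes ¬(((¬K ∧ (V ∨ K)) ∨ True)) = False.
Both cases fail — unsatisfiable.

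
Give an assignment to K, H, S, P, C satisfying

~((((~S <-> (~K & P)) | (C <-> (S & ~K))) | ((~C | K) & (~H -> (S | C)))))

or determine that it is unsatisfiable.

K: False; H: False; S: False; P: False; C: True

  ~((((~S <-> (~K & P)) | (C <-> (S & ~K))) | ((~C | K) & (~H -> (S | C))))) = True
    ((~S <-> (~K & P)) | (C <-> (S & ~K))) | ((~C | K) & (~H -> (S | C))) = False
      (~S <-> (~K & P)) | (C <-> (S & ~K)) = False
        ~S <-> (~K & P) = False
          ~S = True
          ~K & P = False
            ~K = True
        C <-> (S & ~K) = False
          S & ~K = False
            ~K = True
      (~C | K) & (~H -> (S | C)) = False
        ~C | K = False
          ~C = False
        ~H -> (S | C) = True
          ~H = True
          S | C = True
The formula evaluates to True.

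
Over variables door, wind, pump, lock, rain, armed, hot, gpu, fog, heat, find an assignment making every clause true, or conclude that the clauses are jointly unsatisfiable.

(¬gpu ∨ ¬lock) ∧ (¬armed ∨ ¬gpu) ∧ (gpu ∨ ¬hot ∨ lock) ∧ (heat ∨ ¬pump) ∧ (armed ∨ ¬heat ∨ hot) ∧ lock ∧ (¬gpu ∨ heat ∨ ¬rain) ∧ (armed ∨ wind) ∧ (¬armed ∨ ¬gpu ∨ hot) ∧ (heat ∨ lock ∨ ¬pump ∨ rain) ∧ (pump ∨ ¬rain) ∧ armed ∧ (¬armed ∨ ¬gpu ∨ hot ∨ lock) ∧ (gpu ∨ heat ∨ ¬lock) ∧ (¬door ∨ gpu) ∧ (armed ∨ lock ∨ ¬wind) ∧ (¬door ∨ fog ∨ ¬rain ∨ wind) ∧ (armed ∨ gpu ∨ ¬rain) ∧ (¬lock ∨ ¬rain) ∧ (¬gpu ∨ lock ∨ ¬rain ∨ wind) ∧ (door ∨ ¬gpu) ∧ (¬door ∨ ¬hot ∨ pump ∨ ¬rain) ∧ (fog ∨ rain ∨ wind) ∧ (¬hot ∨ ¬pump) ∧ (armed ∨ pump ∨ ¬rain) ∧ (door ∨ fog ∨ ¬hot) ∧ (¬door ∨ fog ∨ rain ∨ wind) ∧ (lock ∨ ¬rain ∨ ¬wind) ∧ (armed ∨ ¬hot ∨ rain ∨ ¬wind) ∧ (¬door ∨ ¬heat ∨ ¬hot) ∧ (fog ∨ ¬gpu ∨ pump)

door=F; wind=T; pump=F; lock=T; rain=F; armed=T; hot=F; gpu=F; fog=F; heat=T

Unit clause (lock) forces lock = True.
Unit clause (armed) forces armed = True.
In (¬lock ∨ ¬rain) only ¬rain is left, so rain = False.
In (¬gpu ∨ ¬lock) only ¬gpu is left, so gpu = False.
In (gpu ∨ heat ∨ ¬lock) only heat is left, so heat = True.
In (¬door ∨ gpu) only ¬door is left, so door = False.
Set wind = True.
Set pump = False.
Set hot = False.
Set fog = False.
All clauses satisfied.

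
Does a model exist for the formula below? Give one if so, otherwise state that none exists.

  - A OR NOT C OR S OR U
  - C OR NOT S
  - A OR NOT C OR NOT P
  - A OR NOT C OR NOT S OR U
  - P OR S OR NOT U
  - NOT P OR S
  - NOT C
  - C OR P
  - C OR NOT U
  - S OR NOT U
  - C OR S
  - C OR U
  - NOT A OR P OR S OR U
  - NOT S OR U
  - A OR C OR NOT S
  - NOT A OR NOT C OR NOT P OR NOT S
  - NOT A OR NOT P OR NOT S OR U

Case C = True:
  Clause (NOT C) is falsified — contradiction.
Case C = False:
  (C OR NOT S) forces S = False.
  Clause (C OR S) is falsified — contradiction.
Both cases fail, so the formula is unsatisfiable.

No satisfying assignment exists.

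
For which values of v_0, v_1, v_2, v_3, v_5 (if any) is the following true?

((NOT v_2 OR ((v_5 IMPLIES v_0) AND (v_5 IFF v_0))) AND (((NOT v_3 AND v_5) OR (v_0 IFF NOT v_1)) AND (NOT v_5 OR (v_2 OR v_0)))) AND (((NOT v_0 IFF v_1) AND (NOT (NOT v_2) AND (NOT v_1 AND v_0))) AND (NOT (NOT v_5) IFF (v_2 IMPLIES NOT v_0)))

Unsatisfiable

Case v_0 = True: the formula simplifies to ((NOT v_2 OR v_5) AND ((NOT v_3 AND v_5) OR NOT v_1)) AND ((NOT v_1 AND (NOT (NOT v_2) AND NOT v_1)) AND (NOT (NOT v_5) IFF NOT v_2)).
  v_1 = True: the conjunct NOT v_1 is False.
  v_1 = False: simplifies to (NOT v_2 OR v_5) AND (NOT (NOT v_2) AND (NOT (NOT v_5) IFF NOT v_2)).
    v_2 = True: simplifies to v_5 AND NOT v_5.
      v_5 = True: the conjunct NOT v_5 is False.
      v_5 = False: the conjunct v_5 is False.
    v_2 = False: the conjunct NOT (NOT v_2) becomes NOT (NOT False) = False.
Case v_0 = False: the conjunct v_0 is False.
Both cases fail — unsatisfiable.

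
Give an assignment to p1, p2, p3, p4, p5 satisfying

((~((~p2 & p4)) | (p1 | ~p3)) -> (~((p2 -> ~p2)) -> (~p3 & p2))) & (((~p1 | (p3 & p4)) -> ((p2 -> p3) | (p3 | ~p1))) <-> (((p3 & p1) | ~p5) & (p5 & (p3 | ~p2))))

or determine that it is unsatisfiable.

p1 = True, p2 = False, p3 = True, p4 = False, p5 = True

  (~((~p2 & p4)) | (p1 | ~p3)) -> (~((p2 -> ~p2)) -> (~p3 & p2)) = True
    ~((~p2 & p4)) | (p1 | ~p3) = True
      ~((~p2 & p4)) = True
        ~p2 & p4 = False
          ~p2 = True
      p1 | ~p3 = True
        ~p3 = False
    ~((p2 -> ~p2)) -> (~p3 & p2) = True
      ~((p2 -> ~p2)) = False
        p2 -> ~p2 = True
          ~p2 = True
      ~p3 & p2 = False
        ~p3 = False
  ((~p1 | (p3 & p4)) -> ((p2 -> p3) | (p3 | ~p1))) <-> (((p3 & p1) | ~p5) & (p5 & (p3 | ~p2))) = True
    (~p1 | (p3 & p4)) -> ((p2 -> p3) | (p3 | ~p1)) = True
      ~p1 | (p3 & p4) = False
        ~p1 = False
        p3 & p4 = False
      (p2 -> p3) | (p3 | ~p1) = True
        p2 -> p3 = True
        p3 | ~p1 = True
          ~p1 = False
    ((p3 & p1) | ~p5) & (p5 & (p3 | ~p2)) = True
      (p3 & p1) | ~p5 = True
        p3 & p1 = True
        ~p5 = False
      p5 & (p3 | ~p2) = True
        p3 | ~p2 = True
          ~p2 = True
Both conjuncts True, so the formula holds.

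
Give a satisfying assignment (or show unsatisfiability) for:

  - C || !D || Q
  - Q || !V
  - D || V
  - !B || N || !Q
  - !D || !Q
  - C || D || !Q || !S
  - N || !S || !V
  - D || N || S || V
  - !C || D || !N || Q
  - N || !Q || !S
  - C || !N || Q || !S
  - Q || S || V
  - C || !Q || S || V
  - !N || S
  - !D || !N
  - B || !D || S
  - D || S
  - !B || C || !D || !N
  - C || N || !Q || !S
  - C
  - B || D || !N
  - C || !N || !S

Unit clause (C) forces C = True.
Set N = False.
Set B = False.
Try D = False:
  (D || V) forces V = True.
  (Q || !V) forces Q = True.
  (N || !S || !V) forces S = False.
  clause (D || S) is falsified — backtrack.
So D = True.
  then (!D || !Q) forces Q = False.
  then (B || !D || S) forces S = True.
  then (Q || !V) forces V = False.
All clauses satisfied.

N=F, B=F, D=T, V=F, S=T, Q=F, C=T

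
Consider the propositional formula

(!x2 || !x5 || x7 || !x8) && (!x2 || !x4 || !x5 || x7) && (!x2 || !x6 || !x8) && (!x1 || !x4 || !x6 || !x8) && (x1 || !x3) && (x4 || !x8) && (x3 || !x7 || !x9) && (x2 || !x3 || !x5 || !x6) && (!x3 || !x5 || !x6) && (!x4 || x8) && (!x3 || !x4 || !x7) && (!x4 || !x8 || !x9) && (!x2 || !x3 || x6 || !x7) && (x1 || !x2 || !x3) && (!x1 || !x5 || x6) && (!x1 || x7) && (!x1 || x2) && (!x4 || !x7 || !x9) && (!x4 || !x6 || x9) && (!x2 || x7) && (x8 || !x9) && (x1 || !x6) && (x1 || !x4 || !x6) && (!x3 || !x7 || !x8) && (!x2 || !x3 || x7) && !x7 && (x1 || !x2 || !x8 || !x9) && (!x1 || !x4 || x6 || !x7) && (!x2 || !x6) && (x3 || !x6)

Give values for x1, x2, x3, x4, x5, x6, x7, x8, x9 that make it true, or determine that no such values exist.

Unit clause (!x7) forces x7 = False.
In (!x1 || x7) only !x1 is left, so x1 = False.
In (!x2 || x7) only !x2 is left, so x2 = False.
In (x1 || !x6) only !x6 is left, so x6 = False.
In (x1 || !x3) only !x3 is left, so x3 = False.
Set x4 = True.
  then (!x4 || x8) forces x8 = True.
  then (!x4 || !x8 || !x9) forces x9 = False.
Set x5 = False.
All clauses satisfied.

x1 = False, x2 = False, x3 = False, x4 = True, x5 = False, x6 = False, x7 = False, x8 = True, x9 = False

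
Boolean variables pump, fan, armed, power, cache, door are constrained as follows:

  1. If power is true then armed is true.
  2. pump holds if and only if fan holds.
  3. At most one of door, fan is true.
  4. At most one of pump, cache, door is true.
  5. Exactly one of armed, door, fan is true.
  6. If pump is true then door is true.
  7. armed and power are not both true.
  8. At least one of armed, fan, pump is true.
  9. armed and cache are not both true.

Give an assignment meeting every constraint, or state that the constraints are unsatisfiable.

pump=F, fan=F, armed=T, power=F, cache=F, door=F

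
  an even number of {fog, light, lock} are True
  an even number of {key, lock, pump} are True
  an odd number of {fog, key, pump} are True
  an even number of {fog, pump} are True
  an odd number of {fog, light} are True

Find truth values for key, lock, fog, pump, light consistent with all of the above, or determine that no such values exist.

key = True, lock = True, fog = False, pump = False, light = True

{fog, light, lock}: 2 true → even ✓
{key, lock, pump}: 2 true → even ✓
{fog, key, pump}: 1 true → odd ✓
{fog, pump}: 0 true → even ✓
{fog, light}: 1 true → odd ✓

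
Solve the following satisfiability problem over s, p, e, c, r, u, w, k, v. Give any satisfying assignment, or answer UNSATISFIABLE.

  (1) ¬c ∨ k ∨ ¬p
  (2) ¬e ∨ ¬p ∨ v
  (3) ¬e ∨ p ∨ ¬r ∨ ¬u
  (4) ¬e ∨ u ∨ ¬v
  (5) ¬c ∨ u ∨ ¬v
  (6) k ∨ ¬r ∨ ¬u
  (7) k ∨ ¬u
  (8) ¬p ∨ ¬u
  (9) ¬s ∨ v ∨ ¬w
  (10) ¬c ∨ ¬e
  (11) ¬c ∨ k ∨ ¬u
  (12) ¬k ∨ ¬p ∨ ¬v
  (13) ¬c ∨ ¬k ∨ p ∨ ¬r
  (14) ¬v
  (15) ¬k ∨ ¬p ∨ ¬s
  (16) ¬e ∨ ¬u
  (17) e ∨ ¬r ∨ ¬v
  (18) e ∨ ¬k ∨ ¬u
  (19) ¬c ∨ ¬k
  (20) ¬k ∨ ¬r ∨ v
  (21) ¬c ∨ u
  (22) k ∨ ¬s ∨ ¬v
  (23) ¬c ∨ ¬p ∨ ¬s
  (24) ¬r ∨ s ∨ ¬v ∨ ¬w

s = True, p = False, e = False, c = False, r = False, u = False, w = False, k = False, v = False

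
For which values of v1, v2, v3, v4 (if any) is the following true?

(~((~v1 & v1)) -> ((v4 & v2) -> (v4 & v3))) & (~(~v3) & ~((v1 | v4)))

v1 = False, v2 = True, v3 = True, v4 = False

  ~((~v1 & v1)) -> ((v4 & v2) -> (v4 & v3)) = True
    ~((~v1 & v1)) = True
      ~v1 & v1 = False
        ~v1 = True
    (v4 & v2) -> (v4 & v3) = True
      v4 & v2 = False
      v4 & v3 = False
  ~(~v3) & ~((v1 | v4)) = True
    ~(~v3) = True
      ~v3 = False
    ~((v1 | v4)) = True
      v1 | v4 = False
Both conjuncts True, so the formula holds.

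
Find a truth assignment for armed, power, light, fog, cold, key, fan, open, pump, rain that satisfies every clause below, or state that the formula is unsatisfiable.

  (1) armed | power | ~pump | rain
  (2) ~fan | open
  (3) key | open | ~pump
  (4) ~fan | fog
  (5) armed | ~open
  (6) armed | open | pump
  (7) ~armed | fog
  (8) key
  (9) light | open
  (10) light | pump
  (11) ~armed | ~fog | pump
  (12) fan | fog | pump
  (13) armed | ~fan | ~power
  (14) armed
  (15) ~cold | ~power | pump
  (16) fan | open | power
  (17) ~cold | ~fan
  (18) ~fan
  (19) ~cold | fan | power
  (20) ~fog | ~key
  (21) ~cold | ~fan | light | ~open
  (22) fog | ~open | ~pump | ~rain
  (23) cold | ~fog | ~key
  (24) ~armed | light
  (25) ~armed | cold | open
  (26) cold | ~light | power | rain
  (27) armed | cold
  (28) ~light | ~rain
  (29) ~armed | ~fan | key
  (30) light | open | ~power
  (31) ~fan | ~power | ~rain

No satisfying assignment exists.

Case armed = True:
  (~armed | fog) forces fog = True.
  (key) forces key = True.
  Clause (~fog | ~key) is falsified — contradiction.
Case armed = False:
  Clause (armed) is falsified — contradiction.
Both cases fail, so the formula is unsatisfiable.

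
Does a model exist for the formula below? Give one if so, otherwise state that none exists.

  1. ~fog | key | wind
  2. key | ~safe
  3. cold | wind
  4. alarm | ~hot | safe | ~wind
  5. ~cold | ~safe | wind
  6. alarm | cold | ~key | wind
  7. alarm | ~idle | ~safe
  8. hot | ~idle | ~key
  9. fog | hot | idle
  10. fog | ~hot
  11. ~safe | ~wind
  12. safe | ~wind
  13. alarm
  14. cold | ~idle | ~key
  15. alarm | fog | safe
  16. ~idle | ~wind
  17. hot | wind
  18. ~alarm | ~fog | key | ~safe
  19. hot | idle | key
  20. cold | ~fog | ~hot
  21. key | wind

cold = True, safe = False, alarm = True, wind = False, fog = True, key = True, hot = True, idle = True

Unit clause (alarm) forces alarm = True.
Try cold = False:
  (cold | wind) forces wind = True.
  (~safe | ~wind) forces safe = False.
  clause (safe | ~wind) is falsified — backtrack.
So cold = True.
Set safe = False.
  then (safe | ~wind) forces wind = False.
  then (hot | wind) forces hot = True.
  then (key | wind) forces key = True.
  then (fog | ~hot) forces fog = True.
Set idle = True.
All clauses satisfied.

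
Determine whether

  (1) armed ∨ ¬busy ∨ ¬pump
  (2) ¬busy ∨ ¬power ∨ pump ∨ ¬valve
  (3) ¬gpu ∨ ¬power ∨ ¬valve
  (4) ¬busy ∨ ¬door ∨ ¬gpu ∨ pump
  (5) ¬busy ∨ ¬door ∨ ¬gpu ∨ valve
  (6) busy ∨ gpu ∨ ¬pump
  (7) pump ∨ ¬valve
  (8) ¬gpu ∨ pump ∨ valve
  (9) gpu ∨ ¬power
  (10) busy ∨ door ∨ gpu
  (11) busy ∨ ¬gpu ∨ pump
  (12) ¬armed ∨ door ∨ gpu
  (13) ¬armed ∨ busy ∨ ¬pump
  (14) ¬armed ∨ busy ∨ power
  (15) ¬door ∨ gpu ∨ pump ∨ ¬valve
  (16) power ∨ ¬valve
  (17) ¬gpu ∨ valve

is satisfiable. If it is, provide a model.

Set gpu = False.
  then (gpu ∨ ¬power) forces power = False.
  then (power ∨ ¬valve) forces valve = False.
Set busy = True.
Set armed = False.
  then (armed ∨ ¬busy ∨ ¬pump) forces pump = False.
Set door = False.
All clauses satisfied.

gpu=F; busy=T; armed=F; pump=F; valve=F; door=F; power=F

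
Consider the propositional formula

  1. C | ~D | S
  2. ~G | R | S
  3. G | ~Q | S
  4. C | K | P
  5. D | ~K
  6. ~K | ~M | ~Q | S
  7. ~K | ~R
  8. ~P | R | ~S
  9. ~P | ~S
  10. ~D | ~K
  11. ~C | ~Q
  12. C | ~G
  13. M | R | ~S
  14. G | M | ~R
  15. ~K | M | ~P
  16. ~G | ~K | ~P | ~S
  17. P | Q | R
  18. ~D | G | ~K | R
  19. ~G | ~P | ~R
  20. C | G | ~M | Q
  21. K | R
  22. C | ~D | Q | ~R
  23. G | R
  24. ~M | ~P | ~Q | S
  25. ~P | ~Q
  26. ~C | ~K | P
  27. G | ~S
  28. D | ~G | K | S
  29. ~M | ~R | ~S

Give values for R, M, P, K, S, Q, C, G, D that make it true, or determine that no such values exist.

Try R = False:
  (K | R) forces K = True.
  (D | ~K) forces D = True.
  clause (~D | ~K) is falsified — backtrack.
So R = True.
  then (~K | ~R) forces K = False.
Set M = True.
  then (~M | ~R | ~S) forces S = False.
Set P = True.
  then (~G | ~P | ~R) forces G = False.
  then (~M | ~P | ~Q | S) forces Q = False.
  then (C | G | ~M | Q) forces C = True.
Set D = True.
All clauses satisfied.

R=T; M=T; P=T; K=F; S=F; Q=F; C=T; G=F; D=T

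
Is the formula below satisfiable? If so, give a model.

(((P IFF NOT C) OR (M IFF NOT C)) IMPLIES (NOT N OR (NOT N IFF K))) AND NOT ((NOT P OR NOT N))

N = True, M = False, C = True, P = True, K = False

  ((P IFF NOT C) OR (M IFF NOT C)) IMPLIES (NOT N OR (NOT N IFF K)) = True
    (P IFF NOT C) OR (M IFF NOT C) = True
      P IFF NOT C = False
        NOT C = False
      M IFF NOT C = True
        NOT C = False
    NOT N OR (NOT N IFF K) = True
      NOT N = False
      NOT N IFF K = True
        NOT N = False
  NOT ((NOT P OR NOT N)) = True
    NOT P OR NOT N = False
      NOT P = False
      NOT N = False
Both conjuncts True, so the formula holds.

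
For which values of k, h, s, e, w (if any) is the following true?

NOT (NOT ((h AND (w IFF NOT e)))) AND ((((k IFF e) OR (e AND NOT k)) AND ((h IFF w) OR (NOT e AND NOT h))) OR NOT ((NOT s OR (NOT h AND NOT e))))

k = False, h = True, s = True, e = True, w = False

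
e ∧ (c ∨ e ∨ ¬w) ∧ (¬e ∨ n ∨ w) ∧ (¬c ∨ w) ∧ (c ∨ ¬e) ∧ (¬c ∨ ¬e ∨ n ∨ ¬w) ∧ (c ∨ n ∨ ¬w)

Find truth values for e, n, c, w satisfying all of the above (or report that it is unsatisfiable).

e: True, n: True, c: True, w: True

Unit clause (e) forces e = True.
In (c ∨ ¬e) only c is left, so c = True.
In (¬c ∨ w) only w is left, so w = True.
In (¬c ∨ ¬e ∨ n ∨ ¬w) only n is left, so n = True.
Check each clause:
  (e): e holds.
  (c ∨ e ∨ ¬w): c holds.
  (¬e ∨ n ∨ w): n holds.
  (¬c ∨ w): w holds.
  (c ∨ ¬e): c holds.
  (¬c ∨ ¬e ∨ n ∨ ¬w): n holds.
  (c ∨ n ∨ ¬w): c holds.
All clauses satisfied.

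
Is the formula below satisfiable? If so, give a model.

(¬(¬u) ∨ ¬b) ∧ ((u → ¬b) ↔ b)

Unsatisfiable — no assignment works.

Case b = True: the formula simplifies to ¬(¬u) ∧ ¬u.
  u = True: the conjunct ¬u is False.
  u = False: the conjunct ¬(¬u) becomes ¬(¬False) = False.
Case b = False: the conjunct (u → ¬b) ↔ b becomes (u → True) ↔ False = False.
Both cases fail — unsatisfiable.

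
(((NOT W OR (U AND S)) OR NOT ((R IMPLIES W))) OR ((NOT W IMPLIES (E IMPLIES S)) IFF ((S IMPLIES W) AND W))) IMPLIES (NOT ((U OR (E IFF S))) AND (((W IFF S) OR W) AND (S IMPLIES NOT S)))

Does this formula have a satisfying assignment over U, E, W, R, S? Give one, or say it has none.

U = False, E = True, W = True, R = False, S = False

  (((NOT W OR (U AND S)) OR NOT ((R IMPLIES W))) OR ((NOT W IMPLIES (E IMPLIES S)) IFF ((S IMPLIES W) AND W))) IMPLIES (NOT ((U OR (E IFF S))) AND (((W IFF S) OR W) AND (S IMPLIES NOT S))) = True
    ((NOT W OR (U AND S)) OR NOT ((R IMPLIES W))) OR ((NOT W IMPLIES (E IMPLIES S)) IFF ((S IMPLIES W) AND W)) = True
      (NOT W OR (U AND S)) OR NOT ((R IMPLIES W)) = False
        NOT W OR (U AND S) = False
          NOT W = False
          U AND S = False
        NOT ((R IMPLIES W)) = False
          R IMPLIES W = True
      (NOT W IMPLIES (E IMPLIES S)) IFF ((S IMPLIES W) AND W) = True
        NOT W IMPLIES (E IMPLIES S) = True
          NOT W = False
          E IMPLIES S = False
        (S IMPLIES W) AND W = True
          S IMPLIES W = True
    NOT ((U OR (E IFF S))) AND (((W IFF S) OR W) AND (S IMPLIES NOT S)) = True
      NOT ((U OR (E IFF S))) = True
        U OR (E IFF S) = False
          E IFF S = False
      ((W IFF S) OR W) AND (S IMPLIES NOT S) = True
        (W IFF S) OR W = True
          W IFF S = False
        S IMPLIES NOT S = True
          NOT S = True
The formula evaluates to True.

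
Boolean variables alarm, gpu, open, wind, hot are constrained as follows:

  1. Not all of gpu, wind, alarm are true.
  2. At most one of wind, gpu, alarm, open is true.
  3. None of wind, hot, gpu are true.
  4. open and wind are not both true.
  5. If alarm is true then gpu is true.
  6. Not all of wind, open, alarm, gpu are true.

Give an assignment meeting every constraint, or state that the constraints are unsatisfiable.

alarm = False, gpu = False, open = True, wind = False, hot = False

  (1) {gpu, wind, alarm}: 0/3 true — not all ✓
  (2) {wind, gpu, alarm, open}: 1 true — at most one ✓
  (3) {wind, hot, gpu}: 0 true — none ✓
  (4) open=T, wind=F — not both ✓
  (5) alarm=F ⇒ gpu: vacuous ✓
  (6) {wind, open, alarm, gpu}: 1/4 true — not all ✓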